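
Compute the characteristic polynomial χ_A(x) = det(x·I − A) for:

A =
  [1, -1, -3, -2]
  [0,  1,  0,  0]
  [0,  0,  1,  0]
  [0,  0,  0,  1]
x^4 - 4*x^3 + 6*x^2 - 4*x + 1

Expanding det(x·I − A) (e.g. by cofactor expansion or by noting that A is similar to its Jordan form J, which has the same characteristic polynomial as A) gives
  χ_A(x) = x^4 - 4*x^3 + 6*x^2 - 4*x + 1
which factors as (x - 1)^4. The eigenvalues (with algebraic multiplicities) are λ = 1 with multiplicity 4.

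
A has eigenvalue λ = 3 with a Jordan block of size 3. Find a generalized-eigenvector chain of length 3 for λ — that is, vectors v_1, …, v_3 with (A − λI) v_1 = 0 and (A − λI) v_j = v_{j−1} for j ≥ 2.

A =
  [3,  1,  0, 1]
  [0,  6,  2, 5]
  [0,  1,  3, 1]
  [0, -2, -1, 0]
A Jordan chain for λ = 3 of length 3:
v_1 = (1, 1, 1, -1)ᵀ
v_2 = (1, 3, 1, -2)ᵀ
v_3 = (0, 1, 0, 0)ᵀ

Let N = A − (3)·I. We want v_3 with N^3 v_3 = 0 but N^2 v_3 ≠ 0; then v_{j-1} := N · v_j for j = 3, …, 2.

Pick v_3 = (0, 1, 0, 0)ᵀ.
Then v_2 = N · v_3 = (1, 3, 1, -2)ᵀ.
Then v_1 = N · v_2 = (1, 1, 1, -1)ᵀ.

Sanity check: (A − (3)·I) v_1 = (0, 0, 0, 0)ᵀ = 0. ✓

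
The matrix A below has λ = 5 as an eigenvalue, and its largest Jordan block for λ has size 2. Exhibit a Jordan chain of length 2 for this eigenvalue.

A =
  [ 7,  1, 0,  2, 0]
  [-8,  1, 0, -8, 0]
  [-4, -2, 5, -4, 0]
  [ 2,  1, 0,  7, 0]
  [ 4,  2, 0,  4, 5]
A Jordan chain for λ = 5 of length 2:
v_1 = (2, -8, -4, 2, 4)ᵀ
v_2 = (1, 0, 0, 0, 0)ᵀ

Let N = A − (5)·I. We want v_2 with N^2 v_2 = 0 but N^1 v_2 ≠ 0; then v_{j-1} := N · v_j for j = 2, …, 2.

Pick v_2 = (1, 0, 0, 0, 0)ᵀ.
Then v_1 = N · v_2 = (2, -8, -4, 2, 4)ᵀ.

Sanity check: (A − (5)·I) v_1 = (0, 0, 0, 0, 0)ᵀ = 0. ✓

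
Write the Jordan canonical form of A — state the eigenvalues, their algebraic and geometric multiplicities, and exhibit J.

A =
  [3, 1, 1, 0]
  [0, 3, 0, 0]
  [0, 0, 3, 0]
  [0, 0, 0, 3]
J_2(3) ⊕ J_1(3) ⊕ J_1(3)

The characteristic polynomial is
  det(x·I − A) = x^4 - 12*x^3 + 54*x^2 - 108*x + 81 = (x - 3)^4

Eigenvalues and multiplicities (the geometric multiplicity of λ is n − rank(A − λI), which equals the number of Jordan blocks for λ):
  λ = 3: algebraic multiplicity = 4, geometric multiplicity = 3

Determining the block sizes for each eigenvalue:
  λ = 3: 3 blocks summing to 4 forces exactly one block of size 2 and the rest size 1 → block sizes [2, 1, 1]

Assembling the blocks gives a Jordan form
J =
  [3, 1, 0, 0]
  [0, 3, 0, 0]
  [0, 0, 3, 0]
  [0, 0, 0, 3]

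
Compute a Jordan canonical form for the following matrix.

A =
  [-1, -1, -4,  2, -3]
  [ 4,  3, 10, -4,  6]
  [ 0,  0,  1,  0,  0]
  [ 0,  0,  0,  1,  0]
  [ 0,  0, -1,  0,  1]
J_3(1) ⊕ J_1(1) ⊕ J_1(1)

The characteristic polynomial is
  det(x·I − A) = x^5 - 5*x^4 + 10*x^3 - 10*x^2 + 5*x - 1 = (x - 1)^5

Eigenvalues and multiplicities (the geometric multiplicity of λ is n − rank(A − λI), which equals the number of Jordan blocks for λ):
  λ = 1: algebraic multiplicity = 5, geometric multiplicity = 3

Determining the block sizes for each eigenvalue:
  λ = 1: with am = 5 and gm = 3, the partition is not yet determined (e.g. several partitions of 5 into 3 parts exist). Let N = A − (1)·I. Computing rank(N^1) = 2, rank(N^2) = 1, rank(N^3) = 0; the number of blocks of size ≥ j is rank(N^{j−1}) − rank(N^j), giving [3, 1, 1]. So we have 1 block(s) of size 3, 2 block(s) of size 1 → block sizes [3, 1, 1]

Assembling the blocks gives a Jordan form
J =
  [1, 1, 0, 0, 0]
  [0, 1, 1, 0, 0]
  [0, 0, 1, 0, 0]
  [0, 0, 0, 1, 0]
  [0, 0, 0, 0, 1]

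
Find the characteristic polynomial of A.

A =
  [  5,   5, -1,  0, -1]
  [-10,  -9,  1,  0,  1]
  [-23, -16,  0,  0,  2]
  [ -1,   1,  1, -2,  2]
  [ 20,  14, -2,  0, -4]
x^5 + 10*x^4 + 40*x^3 + 80*x^2 + 80*x + 32

Expanding det(x·I − A) (e.g. by cofactor expansion or by noting that A is similar to its Jordan form J, which has the same characteristic polynomial as A) gives
  χ_A(x) = x^5 + 10*x^4 + 40*x^3 + 80*x^2 + 80*x + 32
which factors as (x + 2)^5. The eigenvalues (with algebraic multiplicities) are λ = -2 with multiplicity 5.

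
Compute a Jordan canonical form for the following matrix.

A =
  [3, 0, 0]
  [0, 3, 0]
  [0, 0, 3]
J_1(3) ⊕ J_1(3) ⊕ J_1(3)

The characteristic polynomial is
  det(x·I − A) = x^3 - 9*x^2 + 27*x - 27 = (x - 3)^3

Eigenvalues and multiplicities (the geometric multiplicity of λ is n − rank(A − λI), which equals the number of Jordan blocks for λ):
  λ = 3: algebraic multiplicity = 3, geometric multiplicity = 3

Determining the block sizes for each eigenvalue:
  λ = 3: gm = am = 3, so every block has size 1 → block sizes [1, 1, 1]

Assembling the blocks gives a Jordan form
J =
  [3, 0, 0]
  [0, 3, 0]
  [0, 0, 3]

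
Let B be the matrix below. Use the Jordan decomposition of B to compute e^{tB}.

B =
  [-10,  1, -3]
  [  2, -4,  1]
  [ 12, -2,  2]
e^{tB} =
  [t^2*exp(-4*t) - 6*t*exp(-4*t) + exp(-4*t), t*exp(-4*t), t^2*exp(-4*t)/2 - 3*t*exp(-4*t)]
  [2*t*exp(-4*t), exp(-4*t), t*exp(-4*t)]
  [-2*t^2*exp(-4*t) + 12*t*exp(-4*t), -2*t*exp(-4*t), -t^2*exp(-4*t) + 6*t*exp(-4*t) + exp(-4*t)]

Strategy: write B = P · J · P⁻¹ where J is a Jordan canonical form, so e^{tB} = P · e^{tJ} · P⁻¹, and e^{tJ} can be computed block-by-block.

B has Jordan form
J =
  [-4,  1,  0]
  [ 0, -4,  1]
  [ 0,  0, -4]
(up to reordering of blocks).

Per-block formulas:
  For a 3×3 Jordan block J_3(-4): exp(t · J_3(-4)) = e^(-4t)·(I + t·N + (t^2/2)·N^2), where N is the 3×3 nilpotent shift.

After assembling e^{tJ} and conjugating by P, we get:

e^{tB} =
  [t^2*exp(-4*t) - 6*t*exp(-4*t) + exp(-4*t), t*exp(-4*t), t^2*exp(-4*t)/2 - 3*t*exp(-4*t)]
  [2*t*exp(-4*t), exp(-4*t), t*exp(-4*t)]
  [-2*t^2*exp(-4*t) + 12*t*exp(-4*t), -2*t*exp(-4*t), -t^2*exp(-4*t) + 6*t*exp(-4*t) + exp(-4*t)]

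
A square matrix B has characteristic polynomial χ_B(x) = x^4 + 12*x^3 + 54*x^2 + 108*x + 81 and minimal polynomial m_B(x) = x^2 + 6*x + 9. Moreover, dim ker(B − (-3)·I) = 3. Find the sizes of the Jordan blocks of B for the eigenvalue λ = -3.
Block sizes for λ = -3: [2, 1, 1]

Step 1 — from the characteristic polynomial, algebraic multiplicity of λ = -3 is 4. From dim ker(B − (-3)·I) = 3, there are exactly 3 Jordan blocks for λ = -3.
Step 2 — from the minimal polynomial, the factor (x + 3)^2 tells us the largest block for λ = -3 has size 2.
Step 3 — with total size 4, 3 blocks, and largest block 2, the block sizes (in nonincreasing order) are [2, 1, 1].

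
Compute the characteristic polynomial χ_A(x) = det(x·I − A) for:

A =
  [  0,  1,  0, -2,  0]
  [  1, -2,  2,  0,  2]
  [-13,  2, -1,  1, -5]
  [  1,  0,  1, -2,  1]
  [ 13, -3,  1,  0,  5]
x^5 - 10*x^3 - 20*x^2 - 15*x - 4

Expanding det(x·I − A) (e.g. by cofactor expansion or by noting that A is similar to its Jordan form J, which has the same characteristic polynomial as A) gives
  χ_A(x) = x^5 - 10*x^3 - 20*x^2 - 15*x - 4
which factors as (x - 4)*(x + 1)^4. The eigenvalues (with algebraic multiplicities) are λ = -1 with multiplicity 4, λ = 4 with multiplicity 1.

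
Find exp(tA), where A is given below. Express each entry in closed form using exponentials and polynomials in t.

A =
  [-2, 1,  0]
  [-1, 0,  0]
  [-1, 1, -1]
e^{tA} =
  [-t*exp(-t) + exp(-t), t*exp(-t), 0]
  [-t*exp(-t), t*exp(-t) + exp(-t), 0]
  [-t*exp(-t), t*exp(-t), exp(-t)]

Strategy: write A = P · J · P⁻¹ where J is a Jordan canonical form, so e^{tA} = P · e^{tJ} · P⁻¹, and e^{tJ} can be computed block-by-block.

A has Jordan form
J =
  [-1,  1,  0]
  [ 0, -1,  0]
  [ 0,  0, -1]
(up to reordering of blocks).

Per-block formulas:
  For a 2×2 Jordan block J_2(-1): exp(t · J_2(-1)) = e^(-1t)·(I + t·N), where N is the 2×2 nilpotent shift.
  For a 1×1 block at λ = -1: exp(t · [-1]) = [e^(-1t)].

After assembling e^{tJ} and conjugating by P, we get:

e^{tA} =
  [-t*exp(-t) + exp(-t), t*exp(-t), 0]
  [-t*exp(-t), t*exp(-t) + exp(-t), 0]
  [-t*exp(-t), t*exp(-t), exp(-t)]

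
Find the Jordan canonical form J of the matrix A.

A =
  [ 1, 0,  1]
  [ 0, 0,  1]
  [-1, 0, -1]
J_3(0)

The characteristic polynomial is
  det(x·I − A) = x^3

Eigenvalues and multiplicities (the geometric multiplicity of λ is n − rank(A − λI), which equals the number of Jordan blocks for λ):
  λ = 0: algebraic multiplicity = 3, geometric multiplicity = 1

Determining the block sizes for each eigenvalue:
  λ = 0: one block (gm = 1), so the single block has size am = 3 → block sizes [3]

Assembling the blocks gives a Jordan form
J =
  [0, 1, 0]
  [0, 0, 1]
  [0, 0, 0]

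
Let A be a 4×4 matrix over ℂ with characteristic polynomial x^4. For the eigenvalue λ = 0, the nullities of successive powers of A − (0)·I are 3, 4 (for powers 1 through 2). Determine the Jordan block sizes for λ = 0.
Block sizes for λ = 0: [2, 1, 1]

From the dimensions of kernels of powers, the number of Jordan blocks of size at least j is d_j − d_{j−1} where d_j = dim ker(N^j) (with d_0 = 0). Computing the differences gives [3, 1].
The number of blocks of size exactly k is (#blocks of size ≥ k) − (#blocks of size ≥ k + 1), so the partition is: 2 block(s) of size 1, 1 block(s) of size 2.
In nonincreasing order the block sizes are [2, 1, 1].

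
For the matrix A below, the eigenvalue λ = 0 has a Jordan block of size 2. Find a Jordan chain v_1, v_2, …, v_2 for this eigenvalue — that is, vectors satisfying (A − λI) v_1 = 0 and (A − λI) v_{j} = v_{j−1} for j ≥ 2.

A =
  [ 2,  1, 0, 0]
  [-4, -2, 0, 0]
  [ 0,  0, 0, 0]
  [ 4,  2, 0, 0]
A Jordan chain for λ = 0 of length 2:
v_1 = (2, -4, 0, 4)ᵀ
v_2 = (1, 0, 0, 0)ᵀ

Let N = A − (0)·I. We want v_2 with N^2 v_2 = 0 but N^1 v_2 ≠ 0; then v_{j-1} := N · v_j for j = 2, …, 2.

Pick v_2 = (1, 0, 0, 0)ᵀ.
Then v_1 = N · v_2 = (2, -4, 0, 4)ᵀ.

Sanity check: (A − (0)·I) v_1 = (0, 0, 0, 0)ᵀ = 0. ✓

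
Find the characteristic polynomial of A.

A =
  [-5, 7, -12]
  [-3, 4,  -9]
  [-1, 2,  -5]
x^3 + 6*x^2 + 12*x + 8

Expanding det(x·I − A) (e.g. by cofactor expansion or by noting that A is similar to its Jordan form J, which has the same characteristic polynomial as A) gives
  χ_A(x) = x^3 + 6*x^2 + 12*x + 8
which factors as (x + 2)^3. The eigenvalues (with algebraic multiplicities) are λ = -2 with multiplicity 3.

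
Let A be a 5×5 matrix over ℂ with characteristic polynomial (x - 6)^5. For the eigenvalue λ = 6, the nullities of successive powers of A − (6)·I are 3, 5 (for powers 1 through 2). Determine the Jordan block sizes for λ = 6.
Block sizes for λ = 6: [2, 2, 1]

From the dimensions of kernels of powers, the number of Jordan blocks of size at least j is d_j − d_{j−1} where d_j = dim ker(N^j) (with d_0 = 0). Computing the differences gives [3, 2].
The number of blocks of size exactly k is (#blocks of size ≥ k) − (#blocks of size ≥ k + 1), so the partition is: 1 block(s) of size 1, 2 block(s) of size 2.
In nonincreasing order the block sizes are [2, 2, 1].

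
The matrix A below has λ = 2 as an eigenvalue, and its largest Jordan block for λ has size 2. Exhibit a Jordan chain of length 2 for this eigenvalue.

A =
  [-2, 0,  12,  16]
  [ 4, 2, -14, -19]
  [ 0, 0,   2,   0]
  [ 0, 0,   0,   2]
A Jordan chain for λ = 2 of length 2:
v_1 = (0, -2, 0, 0)ᵀ
v_2 = (3, 0, 1, 0)ᵀ

Let N = A − (2)·I. We want v_2 with N^2 v_2 = 0 but N^1 v_2 ≠ 0; then v_{j-1} := N · v_j for j = 2, …, 2.

Pick v_2 = (3, 0, 1, 0)ᵀ.
Then v_1 = N · v_2 = (0, -2, 0, 0)ᵀ.

Sanity check: (A − (2)·I) v_1 = (0, 0, 0, 0)ᵀ = 0. ✓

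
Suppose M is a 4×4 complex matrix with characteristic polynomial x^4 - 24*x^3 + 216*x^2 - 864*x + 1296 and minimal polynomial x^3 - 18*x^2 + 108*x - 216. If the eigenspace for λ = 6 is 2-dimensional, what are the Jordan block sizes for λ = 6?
Block sizes for λ = 6: [3, 1]

Step 1 — from the characteristic polynomial, algebraic multiplicity of λ = 6 is 4. From dim ker(M − (6)·I) = 2, there are exactly 2 Jordan blocks for λ = 6.
Step 2 — from the minimal polynomial, the factor (x − 6)^3 tells us the largest block for λ = 6 has size 3.
Step 3 — with total size 4, 2 blocks, and largest block 3, the block sizes (in nonincreasing order) are [3, 1].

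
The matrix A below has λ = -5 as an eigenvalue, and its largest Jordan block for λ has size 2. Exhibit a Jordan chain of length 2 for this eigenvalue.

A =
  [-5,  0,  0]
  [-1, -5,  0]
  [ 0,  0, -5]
A Jordan chain for λ = -5 of length 2:
v_1 = (0, -1, 0)ᵀ
v_2 = (1, 0, 0)ᵀ

Let N = A − (-5)·I. We want v_2 with N^2 v_2 = 0 but N^1 v_2 ≠ 0; then v_{j-1} := N · v_j for j = 2, …, 2.

Pick v_2 = (1, 0, 0)ᵀ.
Then v_1 = N · v_2 = (0, -1, 0)ᵀ.

Sanity check: (A − (-5)·I) v_1 = (0, 0, 0)ᵀ = 0. ✓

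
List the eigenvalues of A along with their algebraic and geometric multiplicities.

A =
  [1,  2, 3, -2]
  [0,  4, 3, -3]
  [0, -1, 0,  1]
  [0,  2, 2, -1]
λ = 1: alg = 4, geom = 2

Step 1 — factor the characteristic polynomial to read off the algebraic multiplicities:
  χ_A(x) = (x - 1)^4

Step 2 — compute geometric multiplicities via the rank-nullity identity g(λ) = n − rank(A − λI):
  rank(A − (1)·I) = 2, so dim ker(A − (1)·I) = n − 2 = 2

Summary:
  λ = 1: algebraic multiplicity = 4, geometric multiplicity = 2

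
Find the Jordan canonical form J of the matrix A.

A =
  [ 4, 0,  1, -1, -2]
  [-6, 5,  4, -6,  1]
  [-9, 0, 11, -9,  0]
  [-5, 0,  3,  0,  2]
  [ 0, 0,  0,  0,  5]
J_3(5) ⊕ J_2(5)

The characteristic polynomial is
  det(x·I − A) = x^5 - 25*x^4 + 250*x^3 - 1250*x^2 + 3125*x - 3125 = (x - 5)^5

Eigenvalues and multiplicities (the geometric multiplicity of λ is n − rank(A − λI), which equals the number of Jordan blocks for λ):
  λ = 5: algebraic multiplicity = 5, geometric multiplicity = 2

Determining the block sizes for each eigenvalue:
  λ = 5: with am = 5 and gm = 2, the partition is not yet determined (e.g. several partitions of 5 into 2 parts exist). Let N = A − (5)·I. Computing rank(N^1) = 3, rank(N^2) = 1, rank(N^3) = 0; the number of blocks of size ≥ j is rank(N^{j−1}) − rank(N^j), giving [2, 2, 1]. So we have 1 block(s) of size 3, 1 block(s) of size 2 → block sizes [3, 2]

Assembling the blocks gives a Jordan form
J =
  [5, 1, 0, 0, 0]
  [0, 5, 1, 0, 0]
  [0, 0, 5, 0, 0]
  [0, 0, 0, 5, 1]
  [0, 0, 0, 0, 5]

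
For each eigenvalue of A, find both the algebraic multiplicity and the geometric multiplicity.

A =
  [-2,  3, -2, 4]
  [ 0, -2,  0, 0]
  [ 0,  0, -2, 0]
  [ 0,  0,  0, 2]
λ = -2: alg = 3, geom = 2; λ = 2: alg = 1, geom = 1

Step 1 — factor the characteristic polynomial to read off the algebraic multiplicities:
  χ_A(x) = (x - 2)*(x + 2)^3

Step 2 — compute geometric multiplicities via the rank-nullity identity g(λ) = n − rank(A − λI):
  rank(A − (-2)·I) = 2, so dim ker(A − (-2)·I) = n − 2 = 2
  rank(A − (2)·I) = 3, so dim ker(A − (2)·I) = n − 3 = 1

Summary:
  λ = -2: algebraic multiplicity = 3, geometric multiplicity = 2
  λ = 2: algebraic multiplicity = 1, geometric multiplicity = 1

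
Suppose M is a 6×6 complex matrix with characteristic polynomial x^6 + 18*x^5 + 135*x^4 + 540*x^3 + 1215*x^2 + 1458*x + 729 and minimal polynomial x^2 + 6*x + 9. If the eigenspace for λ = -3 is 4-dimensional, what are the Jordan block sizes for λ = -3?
Block sizes for λ = -3: [2, 2, 1, 1]

Step 1 — from the characteristic polynomial, algebraic multiplicity of λ = -3 is 6. From dim ker(M − (-3)·I) = 4, there are exactly 4 Jordan blocks for λ = -3.
Step 2 — from the minimal polynomial, the factor (x + 3)^2 tells us the largest block for λ = -3 has size 2.
Step 3 — with total size 6, 4 blocks, and largest block 2, the block sizes (in nonincreasing order) are [2, 2, 1, 1].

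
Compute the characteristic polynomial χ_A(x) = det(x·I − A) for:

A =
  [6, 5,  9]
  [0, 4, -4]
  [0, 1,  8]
x^3 - 18*x^2 + 108*x - 216

Expanding det(x·I − A) (e.g. by cofactor expansion or by noting that A is similar to its Jordan form J, which has the same characteristic polynomial as A) gives
  χ_A(x) = x^3 - 18*x^2 + 108*x - 216
which factors as (x - 6)^3. The eigenvalues (with algebraic multiplicities) are λ = 6 with multiplicity 3.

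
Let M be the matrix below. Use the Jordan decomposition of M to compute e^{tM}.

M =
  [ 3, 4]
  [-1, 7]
e^{tM} =
  [-2*t*exp(5*t) + exp(5*t), 4*t*exp(5*t)]
  [-t*exp(5*t), 2*t*exp(5*t) + exp(5*t)]

Strategy: write M = P · J · P⁻¹ where J is a Jordan canonical form, so e^{tM} = P · e^{tJ} · P⁻¹, and e^{tJ} can be computed block-by-block.

M has Jordan form
J =
  [5, 1]
  [0, 5]
(up to reordering of blocks).

Per-block formulas:
  For a 2×2 Jordan block J_2(5): exp(t · J_2(5)) = e^(5t)·(I + t·N), where N is the 2×2 nilpotent shift.

After assembling e^{tJ} and conjugating by P, we get:

e^{tM} =
  [-2*t*exp(5*t) + exp(5*t), 4*t*exp(5*t)]
  [-t*exp(5*t), 2*t*exp(5*t) + exp(5*t)]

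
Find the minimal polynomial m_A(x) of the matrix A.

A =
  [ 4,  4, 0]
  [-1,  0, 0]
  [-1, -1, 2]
x^3 - 6*x^2 + 12*x - 8

The characteristic polynomial is χ_A(x) = (x - 2)^3, so the eigenvalues are known. The minimal polynomial is
  m_A(x) = Π_λ (x − λ)^{k_λ}
where k_λ is the size of the *largest* Jordan block for λ (equivalently, the smallest k with (A − λI)^k v = 0 for every generalised eigenvector v of λ).

  λ = 2: largest Jordan block has size 3, contributing (x − 2)^3

So m_A(x) = (x - 2)^3 = x^3 - 6*x^2 + 12*x - 8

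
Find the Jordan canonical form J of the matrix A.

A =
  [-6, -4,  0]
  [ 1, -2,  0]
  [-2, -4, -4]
J_2(-4) ⊕ J_1(-4)

The characteristic polynomial is
  det(x·I − A) = x^3 + 12*x^2 + 48*x + 64 = (x + 4)^3

Eigenvalues and multiplicities (the geometric multiplicity of λ is n − rank(A − λI), which equals the number of Jordan blocks for λ):
  λ = -4: algebraic multiplicity = 3, geometric multiplicity = 2

Determining the block sizes for each eigenvalue:
  λ = -4: 2 blocks summing to 3 forces exactly one block of size 2 and the rest size 1 → block sizes [2, 1]

Assembling the blocks gives a Jordan form
J =
  [-4,  1,  0]
  [ 0, -4,  0]
  [ 0,  0, -4]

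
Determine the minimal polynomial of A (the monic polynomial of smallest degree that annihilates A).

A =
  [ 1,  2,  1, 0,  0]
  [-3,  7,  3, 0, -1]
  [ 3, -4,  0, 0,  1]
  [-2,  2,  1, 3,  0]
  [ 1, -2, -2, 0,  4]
x^3 - 9*x^2 + 27*x - 27

The characteristic polynomial is χ_A(x) = (x - 3)^5, so the eigenvalues are known. The minimal polynomial is
  m_A(x) = Π_λ (x − λ)^{k_λ}
where k_λ is the size of the *largest* Jordan block for λ (equivalently, the smallest k with (A − λI)^k v = 0 for every generalised eigenvector v of λ).

  λ = 3: largest Jordan block has size 3, contributing (x − 3)^3

So m_A(x) = (x - 3)^3 = x^3 - 9*x^2 + 27*x - 27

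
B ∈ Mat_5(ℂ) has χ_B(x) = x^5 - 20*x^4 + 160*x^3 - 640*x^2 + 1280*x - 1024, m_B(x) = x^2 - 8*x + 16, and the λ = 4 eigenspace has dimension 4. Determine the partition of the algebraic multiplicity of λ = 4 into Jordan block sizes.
Block sizes for λ = 4: [2, 1, 1, 1]

Step 1 — from the characteristic polynomial, algebraic multiplicity of λ = 4 is 5. From dim ker(B − (4)·I) = 4, there are exactly 4 Jordan blocks for λ = 4.
Step 2 — from the minimal polynomial, the factor (x − 4)^2 tells us the largest block for λ = 4 has size 2.
Step 3 — with total size 5, 4 blocks, and largest block 2, the block sizes (in nonincreasing order) are [2, 1, 1, 1].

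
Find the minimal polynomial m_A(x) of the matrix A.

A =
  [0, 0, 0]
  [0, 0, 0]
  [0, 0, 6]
x^2 - 6*x

The characteristic polynomial is χ_A(x) = x^2*(x - 6), so the eigenvalues are known. The minimal polynomial is
  m_A(x) = Π_λ (x − λ)^{k_λ}
where k_λ is the size of the *largest* Jordan block for λ (equivalently, the smallest k with (A − λI)^k v = 0 for every generalised eigenvector v of λ).

  λ = 0: largest Jordan block has size 1, contributing (x − 0)
  λ = 6: largest Jordan block has size 1, contributing (x − 6)

So m_A(x) = x*(x - 6) = x^2 - 6*x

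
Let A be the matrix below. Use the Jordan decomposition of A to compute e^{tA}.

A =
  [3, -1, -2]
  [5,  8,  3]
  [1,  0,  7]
e^{tA} =
  [t^2*exp(6*t) - 3*t*exp(6*t) + exp(6*t), t^2*exp(6*t)/2 - t*exp(6*t), t^2*exp(6*t)/2 - 2*t*exp(6*t)]
  [-t^2*exp(6*t) + 5*t*exp(6*t), -t^2*exp(6*t)/2 + 2*t*exp(6*t) + exp(6*t), -t^2*exp(6*t)/2 + 3*t*exp(6*t)]
  [-t^2*exp(6*t) + t*exp(6*t), -t^2*exp(6*t)/2, -t^2*exp(6*t)/2 + t*exp(6*t) + exp(6*t)]

Strategy: write A = P · J · P⁻¹ where J is a Jordan canonical form, so e^{tA} = P · e^{tJ} · P⁻¹, and e^{tJ} can be computed block-by-block.

A has Jordan form
J =
  [6, 1, 0]
  [0, 6, 1]
  [0, 0, 6]
(up to reordering of blocks).

Per-block formulas:
  For a 3×3 Jordan block J_3(6): exp(t · J_3(6)) = e^(6t)·(I + t·N + (t^2/2)·N^2), where N is the 3×3 nilpotent shift.

After assembling e^{tJ} and conjugating by P, we get:

e^{tA} =
  [t^2*exp(6*t) - 3*t*exp(6*t) + exp(6*t), t^2*exp(6*t)/2 - t*exp(6*t), t^2*exp(6*t)/2 - 2*t*exp(6*t)]
  [-t^2*exp(6*t) + 5*t*exp(6*t), -t^2*exp(6*t)/2 + 2*t*exp(6*t) + exp(6*t), -t^2*exp(6*t)/2 + 3*t*exp(6*t)]
  [-t^2*exp(6*t) + t*exp(6*t), -t^2*exp(6*t)/2, -t^2*exp(6*t)/2 + t*exp(6*t) + exp(6*t)]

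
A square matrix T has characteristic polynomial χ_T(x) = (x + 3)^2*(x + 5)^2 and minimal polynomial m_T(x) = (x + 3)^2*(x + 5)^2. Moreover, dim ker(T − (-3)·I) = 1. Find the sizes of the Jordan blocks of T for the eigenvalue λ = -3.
Block sizes for λ = -3: [2]

Step 1 — from the characteristic polynomial, algebraic multiplicity of λ = -3 is 2. From dim ker(T − (-3)·I) = 1, there are exactly 1 Jordan blocks for λ = -3.
Step 2 — from the minimal polynomial, the factor (x + 3)^2 tells us the largest block for λ = -3 has size 2.
Step 3 — with total size 2, 1 blocks, and largest block 2, the block sizes (in nonincreasing order) are [2].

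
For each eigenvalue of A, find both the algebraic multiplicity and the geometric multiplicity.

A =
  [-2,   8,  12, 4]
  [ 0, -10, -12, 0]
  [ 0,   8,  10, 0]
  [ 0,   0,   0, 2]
λ = -2: alg = 2, geom = 2; λ = 2: alg = 2, geom = 2

Step 1 — factor the characteristic polynomial to read off the algebraic multiplicities:
  χ_A(x) = (x - 2)^2*(x + 2)^2

Step 2 — compute geometric multiplicities via the rank-nullity identity g(λ) = n − rank(A − λI):
  rank(A − (-2)·I) = 2, so dim ker(A − (-2)·I) = n − 2 = 2
  rank(A − (2)·I) = 2, so dim ker(A − (2)·I) = n − 2 = 2

Summary:
  λ = -2: algebraic multiplicity = 2, geometric multiplicity = 2
  λ = 2: algebraic multiplicity = 2, geometric multiplicity = 2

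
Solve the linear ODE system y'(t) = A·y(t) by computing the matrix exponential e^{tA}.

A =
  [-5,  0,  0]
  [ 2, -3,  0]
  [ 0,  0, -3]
e^{tA} =
  [exp(-5*t), 0, 0]
  [exp(-3*t) - exp(-5*t), exp(-3*t), 0]
  [0, 0, exp(-3*t)]

Strategy: write A = P · J · P⁻¹ where J is a Jordan canonical form, so e^{tA} = P · e^{tJ} · P⁻¹, and e^{tJ} can be computed block-by-block.

A has Jordan form
J =
  [-5,  0,  0]
  [ 0, -3,  0]
  [ 0,  0, -3]
(up to reordering of blocks).

Per-block formulas:
  For a 1×1 block at λ = -3: exp(t · [-3]) = [e^(-3t)].
  For a 1×1 block at λ = -5: exp(t · [-5]) = [e^(-5t)].

After assembling e^{tJ} and conjugating by P, we get:

e^{tA} =
  [exp(-5*t), 0, 0]
  [exp(-3*t) - exp(-5*t), exp(-3*t), 0]
  [0, 0, exp(-3*t)]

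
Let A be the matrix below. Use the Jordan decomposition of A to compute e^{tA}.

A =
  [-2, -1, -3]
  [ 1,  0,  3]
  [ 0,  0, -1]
e^{tA} =
  [-t*exp(-t) + exp(-t), -t*exp(-t), -3*t*exp(-t)]
  [t*exp(-t), t*exp(-t) + exp(-t), 3*t*exp(-t)]
  [0, 0, exp(-t)]

Strategy: write A = P · J · P⁻¹ where J is a Jordan canonical form, so e^{tA} = P · e^{tJ} · P⁻¹, and e^{tJ} can be computed block-by-block.

A has Jordan form
J =
  [-1,  1,  0]
  [ 0, -1,  0]
  [ 0,  0, -1]
(up to reordering of blocks).

Per-block formulas:
  For a 2×2 Jordan block J_2(-1): exp(t · J_2(-1)) = e^(-1t)·(I + t·N), where N is the 2×2 nilpotent shift.
  For a 1×1 block at λ = -1: exp(t · [-1]) = [e^(-1t)].

After assembling e^{tJ} and conjugating by P, we get:

e^{tA} =
  [-t*exp(-t) + exp(-t), -t*exp(-t), -3*t*exp(-t)]
  [t*exp(-t), t*exp(-t) + exp(-t), 3*t*exp(-t)]
  [0, 0, exp(-t)]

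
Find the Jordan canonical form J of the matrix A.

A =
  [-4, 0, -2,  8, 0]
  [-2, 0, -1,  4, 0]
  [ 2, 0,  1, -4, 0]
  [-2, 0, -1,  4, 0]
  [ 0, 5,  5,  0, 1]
J_1(0) ⊕ J_1(0) ⊕ J_1(0) ⊕ J_1(1) ⊕ J_1(1)

The characteristic polynomial is
  det(x·I − A) = x^5 - 2*x^4 + x^3 = x^3*(x - 1)^2

Eigenvalues and multiplicities (the geometric multiplicity of λ is n − rank(A − λI), which equals the number of Jordan blocks for λ):
  λ = 0: algebraic multiplicity = 3, geometric multiplicity = 3
  λ = 1: algebraic multiplicity = 2, geometric multiplicity = 2

Determining the block sizes for each eigenvalue:
  λ = 0: gm = am = 3, so every block has size 1 → block sizes [1, 1, 1]
  λ = 1: gm = am = 2, so every block has size 1 → block sizes [1, 1]

Assembling the blocks gives a Jordan form
J =
  [0, 0, 0, 0, 0]
  [0, 0, 0, 0, 0]
  [0, 0, 0, 0, 0]
  [0, 0, 0, 1, 0]
  [0, 0, 0, 0, 1]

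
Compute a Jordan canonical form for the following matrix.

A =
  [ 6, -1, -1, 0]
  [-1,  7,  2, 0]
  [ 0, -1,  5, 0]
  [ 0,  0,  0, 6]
J_3(6) ⊕ J_1(6)

The characteristic polynomial is
  det(x·I − A) = x^4 - 24*x^3 + 216*x^2 - 864*x + 1296 = (x - 6)^4

Eigenvalues and multiplicities (the geometric multiplicity of λ is n − rank(A − λI), which equals the number of Jordan blocks for λ):
  λ = 6: algebraic multiplicity = 4, geometric multiplicity = 2

Determining the block sizes for each eigenvalue:
  λ = 6: with am = 4 and gm = 2, the partition is not yet determined (e.g. several partitions of 4 into 2 parts exist). Let N = A − (6)·I. Computing rank(N^1) = 2, rank(N^2) = 1, rank(N^3) = 0; the number of blocks of size ≥ j is rank(N^{j−1}) − rank(N^j), giving [2, 1, 1]. So we have 1 block(s) of size 3, 1 block(s) of size 1 → block sizes [3, 1]

Assembling the blocks gives a Jordan form
J =
  [6, 1, 0, 0]
  [0, 6, 1, 0]
  [0, 0, 6, 0]
  [0, 0, 0, 6]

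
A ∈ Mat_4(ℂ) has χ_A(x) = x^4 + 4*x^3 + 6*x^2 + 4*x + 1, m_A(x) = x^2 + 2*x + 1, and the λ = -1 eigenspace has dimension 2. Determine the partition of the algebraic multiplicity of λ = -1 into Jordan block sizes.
Block sizes for λ = -1: [2, 2]

Step 1 — from the characteristic polynomial, algebraic multiplicity of λ = -1 is 4. From dim ker(A − (-1)·I) = 2, there are exactly 2 Jordan blocks for λ = -1.
Step 2 — from the minimal polynomial, the factor (x + 1)^2 tells us the largest block for λ = -1 has size 2.
Step 3 — with total size 4, 2 blocks, and largest block 2, the block sizes (in nonincreasing order) are [2, 2].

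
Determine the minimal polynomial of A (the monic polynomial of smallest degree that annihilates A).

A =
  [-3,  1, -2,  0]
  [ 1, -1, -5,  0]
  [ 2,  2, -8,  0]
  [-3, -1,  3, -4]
x^3 + 12*x^2 + 48*x + 64

The characteristic polynomial is χ_A(x) = (x + 4)^4, so the eigenvalues are known. The minimal polynomial is
  m_A(x) = Π_λ (x − λ)^{k_λ}
where k_λ is the size of the *largest* Jordan block for λ (equivalently, the smallest k with (A − λI)^k v = 0 for every generalised eigenvector v of λ).

  λ = -4: largest Jordan block has size 3, contributing (x + 4)^3

So m_A(x) = (x + 4)^3 = x^3 + 12*x^2 + 48*x + 64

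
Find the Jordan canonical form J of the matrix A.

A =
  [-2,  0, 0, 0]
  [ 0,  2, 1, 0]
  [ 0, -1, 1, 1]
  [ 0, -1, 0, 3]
J_1(-2) ⊕ J_3(2)

The characteristic polynomial is
  det(x·I − A) = x^4 - 4*x^3 + 16*x - 16 = (x - 2)^3*(x + 2)

Eigenvalues and multiplicities (the geometric multiplicity of λ is n − rank(A − λI), which equals the number of Jordan blocks for λ):
  λ = -2: algebraic multiplicity = 1, geometric multiplicity = 1
  λ = 2: algebraic multiplicity = 3, geometric multiplicity = 1

Determining the block sizes for each eigenvalue:
  λ = -2: one block (gm = 1), so the single block has size am = 1 → block sizes [1]
  λ = 2: one block (gm = 1), so the single block has size am = 3 → block sizes [3]

Assembling the blocks gives a Jordan form
J =
  [-2, 0, 0, 0]
  [ 0, 2, 1, 0]
  [ 0, 0, 2, 1]
  [ 0, 0, 0, 2]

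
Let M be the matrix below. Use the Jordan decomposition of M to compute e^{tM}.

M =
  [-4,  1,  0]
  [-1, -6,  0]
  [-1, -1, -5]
e^{tM} =
  [t*exp(-5*t) + exp(-5*t), t*exp(-5*t), 0]
  [-t*exp(-5*t), -t*exp(-5*t) + exp(-5*t), 0]
  [-t*exp(-5*t), -t*exp(-5*t), exp(-5*t)]

Strategy: write M = P · J · P⁻¹ where J is a Jordan canonical form, so e^{tM} = P · e^{tJ} · P⁻¹, and e^{tJ} can be computed block-by-block.

M has Jordan form
J =
  [-5,  1,  0]
  [ 0, -5,  0]
  [ 0,  0, -5]
(up to reordering of blocks).

Per-block formulas:
  For a 1×1 block at λ = -5: exp(t · [-5]) = [e^(-5t)].
  For a 2×2 Jordan block J_2(-5): exp(t · J_2(-5)) = e^(-5t)·(I + t·N), where N is the 2×2 nilpotent shift.

After assembling e^{tJ} and conjugating by P, we get:

e^{tM} =
  [t*exp(-5*t) + exp(-5*t), t*exp(-5*t), 0]
  [-t*exp(-5*t), -t*exp(-5*t) + exp(-5*t), 0]
  [-t*exp(-5*t), -t*exp(-5*t), exp(-5*t)]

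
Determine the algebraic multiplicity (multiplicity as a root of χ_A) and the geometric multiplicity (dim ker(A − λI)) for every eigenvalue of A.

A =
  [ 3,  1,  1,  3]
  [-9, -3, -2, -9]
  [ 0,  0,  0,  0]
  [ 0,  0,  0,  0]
λ = 0: alg = 4, geom = 2

Step 1 — factor the characteristic polynomial to read off the algebraic multiplicities:
  χ_A(x) = x^4

Step 2 — compute geometric multiplicities via the rank-nullity identity g(λ) = n − rank(A − λI):
  rank(A − (0)·I) = 2, so dim ker(A − (0)·I) = n − 2 = 2

Summary:
  λ = 0: algebraic multiplicity = 4, geometric multiplicity = 2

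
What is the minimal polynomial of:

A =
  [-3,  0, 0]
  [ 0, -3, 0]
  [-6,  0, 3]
x^2 - 9

The characteristic polynomial is χ_A(x) = (x - 3)*(x + 3)^2, so the eigenvalues are known. The minimal polynomial is
  m_A(x) = Π_λ (x − λ)^{k_λ}
where k_λ is the size of the *largest* Jordan block for λ (equivalently, the smallest k with (A − λI)^k v = 0 for every generalised eigenvector v of λ).

  λ = -3: largest Jordan block has size 1, contributing (x + 3)
  λ = 3: largest Jordan block has size 1, contributing (x − 3)

So m_A(x) = (x - 3)*(x + 3) = x^2 - 9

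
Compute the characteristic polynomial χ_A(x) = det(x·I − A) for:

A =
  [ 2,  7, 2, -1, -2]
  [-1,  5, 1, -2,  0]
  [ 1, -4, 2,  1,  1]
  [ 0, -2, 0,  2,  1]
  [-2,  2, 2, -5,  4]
x^5 - 15*x^4 + 90*x^3 - 270*x^2 + 405*x - 243

Expanding det(x·I − A) (e.g. by cofactor expansion or by noting that A is similar to its Jordan form J, which has the same characteristic polynomial as A) gives
  χ_A(x) = x^5 - 15*x^4 + 90*x^3 - 270*x^2 + 405*x - 243
which factors as (x - 3)^5. The eigenvalues (with algebraic multiplicities) are λ = 3 with multiplicity 5.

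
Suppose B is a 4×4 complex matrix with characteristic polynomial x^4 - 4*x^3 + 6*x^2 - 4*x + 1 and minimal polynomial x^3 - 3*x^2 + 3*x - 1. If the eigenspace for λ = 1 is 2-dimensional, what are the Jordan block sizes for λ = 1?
Block sizes for λ = 1: [3, 1]

Step 1 — from the characteristic polynomial, algebraic multiplicity of λ = 1 is 4. From dim ker(B − (1)·I) = 2, there are exactly 2 Jordan blocks for λ = 1.
Step 2 — from the minimal polynomial, the factor (x − 1)^3 tells us the largest block for λ = 1 has size 3.
Step 3 — with total size 4, 2 blocks, and largest block 3, the block sizes (in nonincreasing order) are [3, 1].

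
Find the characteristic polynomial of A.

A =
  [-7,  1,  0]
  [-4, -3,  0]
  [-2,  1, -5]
x^3 + 15*x^2 + 75*x + 125

Expanding det(x·I − A) (e.g. by cofactor expansion or by noting that A is similar to its Jordan form J, which has the same characteristic polynomial as A) gives
  χ_A(x) = x^3 + 15*x^2 + 75*x + 125
which factors as (x + 5)^3. The eigenvalues (with algebraic multiplicities) are λ = -5 with multiplicity 3.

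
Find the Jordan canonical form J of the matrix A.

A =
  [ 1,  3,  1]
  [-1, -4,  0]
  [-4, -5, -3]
J_3(-2)

The characteristic polynomial is
  det(x·I − A) = x^3 + 6*x^2 + 12*x + 8 = (x + 2)^3

Eigenvalues and multiplicities (the geometric multiplicity of λ is n − rank(A − λI), which equals the number of Jordan blocks for λ):
  λ = -2: algebraic multiplicity = 3, geometric multiplicity = 1

Determining the block sizes for each eigenvalue:
  λ = -2: one block (gm = 1), so the single block has size am = 3 → block sizes [3]

Assembling the blocks gives a Jordan form
J =
  [-2,  1,  0]
  [ 0, -2,  1]
  [ 0,  0, -2]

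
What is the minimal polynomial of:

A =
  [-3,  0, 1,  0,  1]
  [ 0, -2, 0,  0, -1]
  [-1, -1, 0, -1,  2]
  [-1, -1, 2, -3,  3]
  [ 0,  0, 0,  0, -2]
x^3 + 6*x^2 + 12*x + 8

The characteristic polynomial is χ_A(x) = (x + 2)^5, so the eigenvalues are known. The minimal polynomial is
  m_A(x) = Π_λ (x − λ)^{k_λ}
where k_λ is the size of the *largest* Jordan block for λ (equivalently, the smallest k with (A − λI)^k v = 0 for every generalised eigenvector v of λ).

  λ = -2: largest Jordan block has size 3, contributing (x + 2)^3

So m_A(x) = (x + 2)^3 = x^3 + 6*x^2 + 12*x + 8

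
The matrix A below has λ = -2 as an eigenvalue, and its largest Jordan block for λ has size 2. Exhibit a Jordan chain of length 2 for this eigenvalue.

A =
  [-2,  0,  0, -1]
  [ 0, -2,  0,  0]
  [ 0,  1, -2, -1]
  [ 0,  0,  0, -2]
A Jordan chain for λ = -2 of length 2:
v_1 = (0, 0, 1, 0)ᵀ
v_2 = (0, 1, 0, 0)ᵀ

Let N = A − (-2)·I. We want v_2 with N^2 v_2 = 0 but N^1 v_2 ≠ 0; then v_{j-1} := N · v_j for j = 2, …, 2.

Pick v_2 = (0, 1, 0, 0)ᵀ.
Then v_1 = N · v_2 = (0, 0, 1, 0)ᵀ.

Sanity check: (A − (-2)·I) v_1 = (0, 0, 0, 0)ᵀ = 0. ✓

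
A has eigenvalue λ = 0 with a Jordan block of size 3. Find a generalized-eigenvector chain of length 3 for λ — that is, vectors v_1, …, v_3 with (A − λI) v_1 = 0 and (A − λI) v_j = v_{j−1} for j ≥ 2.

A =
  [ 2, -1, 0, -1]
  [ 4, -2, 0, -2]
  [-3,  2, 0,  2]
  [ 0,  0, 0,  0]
A Jordan chain for λ = 0 of length 3:
v_1 = (0, 0, 2, 0)ᵀ
v_2 = (2, 4, -3, 0)ᵀ
v_3 = (1, 0, 0, 0)ᵀ

Let N = A − (0)·I. We want v_3 with N^3 v_3 = 0 but N^2 v_3 ≠ 0; then v_{j-1} := N · v_j for j = 3, …, 2.

Pick v_3 = (1, 0, 0, 0)ᵀ.
Then v_2 = N · v_3 = (2, 4, -3, 0)ᵀ.
Then v_1 = N · v_2 = (0, 0, 2, 0)ᵀ.

Sanity check: (A − (0)·I) v_1 = (0, 0, 0, 0)ᵀ = 0. ✓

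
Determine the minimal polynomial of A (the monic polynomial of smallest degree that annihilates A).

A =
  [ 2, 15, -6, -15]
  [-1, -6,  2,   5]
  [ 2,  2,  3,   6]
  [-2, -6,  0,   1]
x^3 - x^2 - x + 1

The characteristic polynomial is χ_A(x) = (x - 1)^2*(x + 1)^2, so the eigenvalues are known. The minimal polynomial is
  m_A(x) = Π_λ (x − λ)^{k_λ}
where k_λ is the size of the *largest* Jordan block for λ (equivalently, the smallest k with (A − λI)^k v = 0 for every generalised eigenvector v of λ).

  λ = -1: largest Jordan block has size 1, contributing (x + 1)
  λ = 1: largest Jordan block has size 2, contributing (x − 1)^2

So m_A(x) = (x - 1)^2*(x + 1) = x^3 - x^2 - x + 1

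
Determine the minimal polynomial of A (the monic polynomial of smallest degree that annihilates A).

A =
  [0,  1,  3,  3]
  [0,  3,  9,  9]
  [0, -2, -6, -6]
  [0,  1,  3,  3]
x^2

The characteristic polynomial is χ_A(x) = x^4, so the eigenvalues are known. The minimal polynomial is
  m_A(x) = Π_λ (x − λ)^{k_λ}
where k_λ is the size of the *largest* Jordan block for λ (equivalently, the smallest k with (A − λI)^k v = 0 for every generalised eigenvector v of λ).

  λ = 0: largest Jordan block has size 2, contributing (x − 0)^2

So m_A(x) = x^2 = x^2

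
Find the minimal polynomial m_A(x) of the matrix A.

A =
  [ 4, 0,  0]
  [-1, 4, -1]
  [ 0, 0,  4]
x^2 - 8*x + 16

The characteristic polynomial is χ_A(x) = (x - 4)^3, so the eigenvalues are known. The minimal polynomial is
  m_A(x) = Π_λ (x − λ)^{k_λ}
where k_λ is the size of the *largest* Jordan block for λ (equivalently, the smallest k with (A − λI)^k v = 0 for every generalised eigenvector v of λ).

  λ = 4: largest Jordan block has size 2, contributing (x − 4)^2

So m_A(x) = (x - 4)^2 = x^2 - 8*x + 16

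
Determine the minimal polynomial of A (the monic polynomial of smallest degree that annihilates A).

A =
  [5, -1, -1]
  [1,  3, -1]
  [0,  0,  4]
x^2 - 8*x + 16

The characteristic polynomial is χ_A(x) = (x - 4)^3, so the eigenvalues are known. The minimal polynomial is
  m_A(x) = Π_λ (x − λ)^{k_λ}
where k_λ is the size of the *largest* Jordan block for λ (equivalently, the smallest k with (A − λI)^k v = 0 for every generalised eigenvector v of λ).

  λ = 4: largest Jordan block has size 2, contributing (x − 4)^2

So m_A(x) = (x - 4)^2 = x^2 - 8*x + 16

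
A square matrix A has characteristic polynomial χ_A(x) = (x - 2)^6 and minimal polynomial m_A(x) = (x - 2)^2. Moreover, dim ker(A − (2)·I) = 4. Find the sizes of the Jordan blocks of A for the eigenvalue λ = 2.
Block sizes for λ = 2: [2, 2, 1, 1]

Step 1 — from the characteristic polynomial, algebraic multiplicity of λ = 2 is 6. From dim ker(A − (2)·I) = 4, there are exactly 4 Jordan blocks for λ = 2.
Step 2 — from the minimal polynomial, the factor (x − 2)^2 tells us the largest block for λ = 2 has size 2.
Step 3 — with total size 6, 4 blocks, and largest block 2, the block sizes (in nonincreasing order) are [2, 2, 1, 1].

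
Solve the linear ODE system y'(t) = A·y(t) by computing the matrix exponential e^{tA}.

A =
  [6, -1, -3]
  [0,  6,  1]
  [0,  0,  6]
e^{tA} =
  [exp(6*t), -t*exp(6*t), -t^2*exp(6*t)/2 - 3*t*exp(6*t)]
  [0, exp(6*t), t*exp(6*t)]
  [0, 0, exp(6*t)]

Strategy: write A = P · J · P⁻¹ where J is a Jordan canonical form, so e^{tA} = P · e^{tJ} · P⁻¹, and e^{tJ} can be computed block-by-block.

A has Jordan form
J =
  [6, 1, 0]
  [0, 6, 1]
  [0, 0, 6]
(up to reordering of blocks).

Per-block formulas:
  For a 3×3 Jordan block J_3(6): exp(t · J_3(6)) = e^(6t)·(I + t·N + (t^2/2)·N^2), where N is the 3×3 nilpotent shift.

After assembling e^{tJ} and conjugating by P, we get:

e^{tA} =
  [exp(6*t), -t*exp(6*t), -t^2*exp(6*t)/2 - 3*t*exp(6*t)]
  [0, exp(6*t), t*exp(6*t)]
  [0, 0, exp(6*t)]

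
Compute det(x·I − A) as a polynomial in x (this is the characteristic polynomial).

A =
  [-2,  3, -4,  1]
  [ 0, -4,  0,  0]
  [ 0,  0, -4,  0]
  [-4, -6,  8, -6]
x^4 + 16*x^3 + 96*x^2 + 256*x + 256

Expanding det(x·I − A) (e.g. by cofactor expansion or by noting that A is similar to its Jordan form J, which has the same characteristic polynomial as A) gives
  χ_A(x) = x^4 + 16*x^3 + 96*x^2 + 256*x + 256
which factors as (x + 4)^4. The eigenvalues (with algebraic multiplicities) are λ = -4 with multiplicity 4.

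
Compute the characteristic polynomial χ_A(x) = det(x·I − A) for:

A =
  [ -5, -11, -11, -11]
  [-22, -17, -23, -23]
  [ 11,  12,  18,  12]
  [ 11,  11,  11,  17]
x^4 - 13*x^3 + 18*x^2 + 324*x - 1080

Expanding det(x·I − A) (e.g. by cofactor expansion or by noting that A is similar to its Jordan form J, which has the same characteristic polynomial as A) gives
  χ_A(x) = x^4 - 13*x^3 + 18*x^2 + 324*x - 1080
which factors as (x - 6)^3*(x + 5). The eigenvalues (with algebraic multiplicities) are λ = -5 with multiplicity 1, λ = 6 with multiplicity 3.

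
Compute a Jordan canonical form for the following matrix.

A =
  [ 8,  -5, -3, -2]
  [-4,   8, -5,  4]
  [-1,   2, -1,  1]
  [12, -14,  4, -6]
J_3(1) ⊕ J_1(6)

The characteristic polynomial is
  det(x·I − A) = x^4 - 9*x^3 + 21*x^2 - 19*x + 6 = (x - 6)*(x - 1)^3

Eigenvalues and multiplicities (the geometric multiplicity of λ is n − rank(A − λI), which equals the number of Jordan blocks for λ):
  λ = 1: algebraic multiplicity = 3, geometric multiplicity = 1
  λ = 6: algebraic multiplicity = 1, geometric multiplicity = 1

Determining the block sizes for each eigenvalue:
  λ = 1: one block (gm = 1), so the single block has size am = 3 → block sizes [3]
  λ = 6: one block (gm = 1), so the single block has size am = 1 → block sizes [1]

Assembling the blocks gives a Jordan form
J =
  [1, 1, 0, 0]
  [0, 1, 1, 0]
  [0, 0, 1, 0]
  [0, 0, 0, 6]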